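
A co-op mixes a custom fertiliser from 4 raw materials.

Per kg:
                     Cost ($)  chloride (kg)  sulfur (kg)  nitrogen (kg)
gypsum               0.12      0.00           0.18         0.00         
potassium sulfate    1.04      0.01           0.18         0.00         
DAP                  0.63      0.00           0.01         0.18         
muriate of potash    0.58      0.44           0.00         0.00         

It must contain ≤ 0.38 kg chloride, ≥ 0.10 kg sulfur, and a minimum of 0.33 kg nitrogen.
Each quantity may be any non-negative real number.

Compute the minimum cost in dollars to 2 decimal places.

This is a linear program. Let x1 = kg of gypsum, x2 = kg of potassium sulfate, x3 = kg of DAP, x4 = kg of muriate of potash.
min 0.12x1 + 1.04x2 + 0.63x3 + 0.58x4 subject to:
  0.01x2 + 0.44x4 ≤ 0.38   (chloride)
  0.18x1 + 0.18x2 + 0.01x3 ≥ 0.1   (sulfur)
  0.18x3 ≥ 0.33   (nitrogen)
  x1, x2, x3, x4 ≥ 0.
At the optimum only gypsum, DAP are positive (potassium sulfate, muriate of potash = 0). Binding constraints: sulfur and nitrogen.
So gypsum = 0.4537 kg, DAP = 1.833 kg.
Hence cost = 0.12·0.4537 + 0.63·1.833 = $1.2092.

$1.21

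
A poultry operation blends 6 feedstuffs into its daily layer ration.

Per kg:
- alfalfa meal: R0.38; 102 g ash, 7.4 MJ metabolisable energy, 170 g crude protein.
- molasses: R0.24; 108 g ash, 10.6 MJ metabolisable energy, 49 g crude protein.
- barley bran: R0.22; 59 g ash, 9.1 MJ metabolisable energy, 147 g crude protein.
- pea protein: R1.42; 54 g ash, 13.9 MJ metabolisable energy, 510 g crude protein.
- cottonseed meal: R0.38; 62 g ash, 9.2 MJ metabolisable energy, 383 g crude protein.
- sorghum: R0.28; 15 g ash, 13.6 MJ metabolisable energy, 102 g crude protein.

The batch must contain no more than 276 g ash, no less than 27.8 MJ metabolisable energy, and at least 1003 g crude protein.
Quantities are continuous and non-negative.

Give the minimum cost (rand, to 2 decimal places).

Let x1 = kg of alfalfa meal, x2 = kg of molasses, x3 = kg of barley bran, x4 = kg of pea protein, x5 = kg of cottonseed meal, x6 = kg of sorghum.
min 0.38x1 + 0.24x2 + 0.22x3 + 1.42x4 + 0.38x5 + 0.28x6 s.t.:
  102x1 + 108x2 + 59x3 + 54x4 + 62x5 + 15x6 ≤ 276   (ash)
  7.4x1 + 10.6x2 + 9.1x3 + 13.9x4 + 9.2x5 + 13.6x6 ≥ 27.8   (metabolisable energy)
  170x1 + 49x2 + 147x3 + 510x4 + 383x5 + 102x6 ≥ 1003   (crude protein)
  x1, x2, x3, x4, x5, x6 ≥ 0.
The cheapest feasible vertex uses only barley bran, cottonseed meal; alfalfa meal, molasses, pea protein, sorghum are not used. The metabolisable energy and crude protein requirements are met with equality.
So barley bran = 0.6657 kg, cottonseed meal = 2.363 kg.
Cost = 0.22·0.6657 + 0.38·2.363 = 1.0444.

R1.04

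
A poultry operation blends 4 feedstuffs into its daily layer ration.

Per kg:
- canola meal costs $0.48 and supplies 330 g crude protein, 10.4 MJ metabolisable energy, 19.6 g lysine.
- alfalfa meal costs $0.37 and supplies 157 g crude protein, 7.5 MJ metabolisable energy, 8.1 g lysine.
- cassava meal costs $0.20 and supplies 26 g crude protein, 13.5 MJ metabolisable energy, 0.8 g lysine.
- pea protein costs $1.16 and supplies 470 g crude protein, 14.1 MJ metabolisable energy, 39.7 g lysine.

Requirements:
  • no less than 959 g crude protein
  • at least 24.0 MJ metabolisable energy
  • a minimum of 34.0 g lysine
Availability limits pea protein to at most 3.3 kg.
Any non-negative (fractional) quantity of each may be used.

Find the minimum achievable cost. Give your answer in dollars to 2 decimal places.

$1.39

Let x1 = kg of canola meal, x2 = kg of alfalfa meal, x3 = kg of cassava meal, x4 = kg of pea protein.
Minimize 0.48x1 + 0.37x2 + 0.2x3 + 1.16x4 s.t.:
  330x1 + 157x2 + 26x3 + 470x4 ≥ 959   (crude protein)
  10.4x1 + 7.5x2 + 13.5x3 + 14.1x4 ≥ 24   (metabolisable energy)
  19.6x1 + 8.1x2 + 0.8x3 + 39.7x4 ≥ 34   (lysine)
  x4 ≤ 3.3
  x1, x2, x3, x4 ≥ 0.
At the optimum only canola meal is positive (alfalfa meal, cassava meal, pea protein = 0). The crude protein requirement is met with equality.
Optimal quantities: canola meal = 2.906 kg.
Total cost: 0.48·2.906 = 1.3949.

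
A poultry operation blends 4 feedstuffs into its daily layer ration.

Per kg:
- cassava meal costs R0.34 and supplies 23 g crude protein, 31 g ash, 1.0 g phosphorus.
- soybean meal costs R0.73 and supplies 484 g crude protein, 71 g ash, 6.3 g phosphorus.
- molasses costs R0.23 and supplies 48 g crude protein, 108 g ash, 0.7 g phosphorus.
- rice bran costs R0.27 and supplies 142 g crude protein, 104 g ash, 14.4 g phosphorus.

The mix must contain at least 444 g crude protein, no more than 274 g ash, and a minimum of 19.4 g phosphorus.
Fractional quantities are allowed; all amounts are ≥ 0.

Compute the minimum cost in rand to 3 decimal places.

Let x1 = kg of cassava meal, x2 = kg of soybean meal, x3 = kg of molasses, x4 = kg of rice bran.
min 0.34x1 + 0.73x2 + 0.23x3 + 0.27x4 subject to:
  23x1 + 484x2 + 48x3 + 142x4 ≥ 444   (crude protein)
  31x1 + 71x2 + 108x3 + 104x4 ≤ 274   (ash)
  1x1 + 6.3x2 + 0.7x3 + 14.4x4 ≥ 19.4   (phosphorus)
  x1, x2, x3, x4 ≥ 0.
The optimal basis is {soybean meal, rice bran}; cassava meal, molasses drop out. There the crude protein and phosphorus constraints are tight.
Optimal quantities: soybean meal = 0.599 kg, rice bran = 1.085 kg.
Objective = 0.73·0.599 + 0.27·1.085 = 0.73022.

R0.730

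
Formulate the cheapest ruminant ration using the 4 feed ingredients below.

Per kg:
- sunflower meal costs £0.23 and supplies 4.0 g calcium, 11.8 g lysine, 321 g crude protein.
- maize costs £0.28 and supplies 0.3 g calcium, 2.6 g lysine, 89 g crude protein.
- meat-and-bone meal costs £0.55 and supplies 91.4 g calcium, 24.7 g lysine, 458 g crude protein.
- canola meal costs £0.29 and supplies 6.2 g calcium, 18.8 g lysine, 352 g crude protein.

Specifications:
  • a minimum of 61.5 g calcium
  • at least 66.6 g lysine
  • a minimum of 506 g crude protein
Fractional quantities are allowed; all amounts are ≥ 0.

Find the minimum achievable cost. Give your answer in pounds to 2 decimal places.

This is a linear program. Let x1 = kg of sunflower meal, x2 = kg of maize, x3 = kg of meat-and-bone meal, x4 = kg of canola meal.
Minimise 0.23x1 + 0.28x2 + 0.55x3 + 0.29x4 subject to:
  4x1 + 0.3x2 + 91.4x3 + 6.2x4 ≥ 61.5   (calcium)
  11.8x1 + 2.6x2 + 24.7x3 + 18.8x4 ≥ 66.6   (lysine)
  321x1 + 89x2 + 458x3 + 352x4 ≥ 506   (crude protein)
  x1, x2, x3, x4 ≥ 0.
The cheapest feasible vertex uses only meat-and-bone meal, canola meal; sunflower meal, maize are not used. Binding constraints: calcium and lysine.
Solving gives x3 = 0.4749, x4 = 2.919.
Cost = 0.55·0.4749 + 0.29·2.919 = 1.1077.

£1.11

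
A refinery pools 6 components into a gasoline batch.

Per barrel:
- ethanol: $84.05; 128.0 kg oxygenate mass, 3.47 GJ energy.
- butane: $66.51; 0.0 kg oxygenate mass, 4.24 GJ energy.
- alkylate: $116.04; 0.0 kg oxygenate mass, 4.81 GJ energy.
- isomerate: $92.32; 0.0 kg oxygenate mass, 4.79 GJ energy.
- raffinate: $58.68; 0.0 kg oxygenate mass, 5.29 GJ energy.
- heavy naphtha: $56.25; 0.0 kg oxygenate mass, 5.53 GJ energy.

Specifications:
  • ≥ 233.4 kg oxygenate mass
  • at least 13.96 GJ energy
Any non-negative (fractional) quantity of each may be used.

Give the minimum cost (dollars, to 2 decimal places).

Set it up as a linear program. Let x1 = barrels of ethanol, x2 = barrels of butane, x3 = barrels of alkylate, x4 = barrels of isomerate, x5 = barrels of raffinate, x6 = barrels of heavy naphtha.
Minimise 84.05x1 + 66.51x2 + 116.04x3 + 92.32x4 + 58.68x5 + 56.25x6 with:
  128x1 ≥ 233.4   (oxygenate mass)
  3.47x1 + 4.24x2 + 4.81x3 + 4.79x4 + 5.29x5 + 5.53x6 ≥ 13.96   (energy)
  x1, x2, x3, x4, x5, x6 ≥ 0.
The optimal basis is {ethanol, heavy naphtha}; butane, alkylate, isomerate, raffinate drop out. There the oxygenate mass and energy constraints are tight.
Solving gives x1 = 1.82344, x6 = 1.38023.
Total cost: 84.05·1.82344 + 56.25·1.38023 = 230.8981.

$230.90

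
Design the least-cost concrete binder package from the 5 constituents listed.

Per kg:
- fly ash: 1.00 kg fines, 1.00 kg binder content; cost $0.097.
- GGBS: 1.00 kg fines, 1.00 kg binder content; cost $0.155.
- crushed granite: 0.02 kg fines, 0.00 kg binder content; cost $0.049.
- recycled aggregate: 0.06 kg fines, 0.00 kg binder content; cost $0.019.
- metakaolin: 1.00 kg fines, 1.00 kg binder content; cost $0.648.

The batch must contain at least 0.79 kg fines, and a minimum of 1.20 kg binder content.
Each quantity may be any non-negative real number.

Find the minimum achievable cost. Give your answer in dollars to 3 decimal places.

$0.116

Treat it as an LP. Let x1 = kg of fly ash, x2 = kg of GGBS, x3 = kg of crushed granite, x4 = kg of recycled aggregate, x5 = kg of metakaolin.
Minimize 0.097x1 + 0.155x2 + 0.049x3 + 0.019x4 + 0.648x5 subject to:
  1x1 + 1x2 + 0.02x3 + 0.06x4 + 1x5 ≥ 0.79   (fines)
  1x1 + 1x2 + 1x5 ≥ 1.2   (binder content)
  x1, x2, x3, x4, x5 ≥ 0.
The minimum-cost mix takes nothing from GGBS, crushed granite, recycled aggregate, metakaolin — only fly ash. There the binder content constraint is tight.
That vertex is x1 = 1.2.
Hence cost = 0.097·1.2 = $0.11640.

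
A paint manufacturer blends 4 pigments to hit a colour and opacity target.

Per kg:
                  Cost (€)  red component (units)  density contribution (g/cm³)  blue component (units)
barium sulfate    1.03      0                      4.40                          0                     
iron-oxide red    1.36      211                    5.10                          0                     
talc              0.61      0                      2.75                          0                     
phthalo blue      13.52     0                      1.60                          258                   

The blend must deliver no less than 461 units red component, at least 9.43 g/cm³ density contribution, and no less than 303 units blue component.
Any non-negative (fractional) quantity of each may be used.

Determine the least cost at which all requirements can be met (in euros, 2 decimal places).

€18.85

Treat it as an LP. Let x1 = kg of barium sulfate, x2 = kg of iron-oxide red, x3 = kg of talc, x4 = kg of phthalo blue.
Minimise 1.03x1 + 1.36x2 + 0.61x3 + 13.52x4 subject to:
  211x2 ≥ 461   (red component)
  4.4x1 + 5.1x2 + 2.75x3 + 1.6x4 ≥ 9.43   (density contribution)
  258x4 ≥ 303   (blue component)
  x1, x2, x3, x4 ≥ 0.
The optimal basis is {iron-oxide red, phthalo blue}; barium sulfate, talc drop out. Binding constraints: red component and blue component.
That vertex is x2 = 2.1848, x4 = 1.1744.
Objective = 1.36·2.1848 + 13.52·1.1744 = 18.8492.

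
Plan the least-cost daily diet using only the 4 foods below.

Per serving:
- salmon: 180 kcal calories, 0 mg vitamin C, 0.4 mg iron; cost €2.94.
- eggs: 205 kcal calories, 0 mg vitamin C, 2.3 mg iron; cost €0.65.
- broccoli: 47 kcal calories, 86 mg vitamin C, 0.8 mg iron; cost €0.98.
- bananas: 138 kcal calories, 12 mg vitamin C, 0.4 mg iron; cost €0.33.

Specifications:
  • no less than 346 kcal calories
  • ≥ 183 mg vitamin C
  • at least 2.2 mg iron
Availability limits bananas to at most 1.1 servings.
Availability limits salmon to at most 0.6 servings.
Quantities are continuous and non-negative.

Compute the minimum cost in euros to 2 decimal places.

€2.62

Let x1 = servings of salmon, x2 = servings of eggs, x3 = servings of broccoli, x4 = servings of bananas.
Minimise 2.94x1 + 0.65x2 + 0.98x3 + 0.33x4 with:
  180x1 + 205x2 + 47x3 + 138x4 ≥ 346   (calories)
  86x3 + 12x4 ≥ 183   (vitamin C)
  0.4x1 + 2.3x2 + 0.8x3 + 0.4x4 ≥ 2.2   (iron)
  x4 ≤ 1.1
  x1 ≤ 0.6
  x1, x2, x3, x4 ≥ 0.
At the optimum only eggs, broccoli, bananas are positive (salmon = 0). The calories, vitamin C, the bananas cap requirements are met with equality.
Solving gives x2 = 0.4946, x3 = 1.974, x4 = 1.1.
Objective = 0.65·0.4946 + 0.98·1.974 + 0.33·1.1 = 2.6190.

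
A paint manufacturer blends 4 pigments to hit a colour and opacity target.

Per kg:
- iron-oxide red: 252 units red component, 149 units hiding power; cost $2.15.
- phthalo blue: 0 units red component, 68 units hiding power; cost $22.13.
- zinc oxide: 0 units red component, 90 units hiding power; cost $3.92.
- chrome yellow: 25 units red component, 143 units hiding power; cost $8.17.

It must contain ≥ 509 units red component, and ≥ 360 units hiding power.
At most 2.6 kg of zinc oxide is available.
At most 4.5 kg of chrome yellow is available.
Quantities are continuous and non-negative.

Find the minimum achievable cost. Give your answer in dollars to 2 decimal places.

Let x1 = kg of iron-oxide red, x2 = kg of phthalo blue, x3 = kg of zinc oxide, x4 = kg of chrome yellow.
Minimise 2.15x1 + 22.13x2 + 3.92x3 + 8.17x4 subject to:
  252x1 + 25x4 ≥ 509   (red component)
  149x1 + 68x2 + 90x3 + 143x4 ≥ 360   (hiding power)
  x3 ≤ 2.6
  x4 ≤ 4.5
  x1, x2, x3, x4 ≥ 0.
The minimum-cost mix takes nothing from phthalo blue, zinc oxide, chrome yellow — only iron-oxide red. Binding constraint: hiding power.
Solving gives x1 = 2.416.
Objective = 2.15·2.416 = 5.1944.

$5.19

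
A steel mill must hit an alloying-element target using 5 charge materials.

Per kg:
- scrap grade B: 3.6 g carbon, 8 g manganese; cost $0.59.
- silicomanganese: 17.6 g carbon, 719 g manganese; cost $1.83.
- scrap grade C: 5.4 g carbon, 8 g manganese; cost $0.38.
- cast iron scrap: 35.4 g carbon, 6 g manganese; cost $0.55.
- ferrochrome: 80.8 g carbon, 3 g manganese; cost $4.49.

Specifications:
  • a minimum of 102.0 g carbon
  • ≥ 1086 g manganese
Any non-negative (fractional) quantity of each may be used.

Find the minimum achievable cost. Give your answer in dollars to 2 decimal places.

Let x1 = kg of scrap grade B, x2 = kg of silicomanganese, x3 = kg of scrap grade C, x4 = kg of cast iron scrap, x5 = kg of ferrochrome.
Minimise 0.59x1 + 1.83x2 + 0.38x3 + 0.55x4 + 4.49x5 with:
  3.6x1 + 17.6x2 + 5.4x3 + 35.4x4 + 80.8x5 ≥ 102   (carbon)
  8x1 + 719x2 + 8x3 + 6x4 + 3x5 ≥ 1086   (manganese)
  x1, x2, x3, x4, x5 ≥ 0.
The cheapest feasible vertex uses only silicomanganese, cast iron scrap; scrap grade B, scrap grade C, ferrochrome are not used. The carbon and manganese requirements are met with equality.
So silicomanganese = 1.493 kg, cast iron scrap = 2.139 kg.
Total cost: 1.83·1.493 + 0.55·2.139 = 3.9086.

$3.91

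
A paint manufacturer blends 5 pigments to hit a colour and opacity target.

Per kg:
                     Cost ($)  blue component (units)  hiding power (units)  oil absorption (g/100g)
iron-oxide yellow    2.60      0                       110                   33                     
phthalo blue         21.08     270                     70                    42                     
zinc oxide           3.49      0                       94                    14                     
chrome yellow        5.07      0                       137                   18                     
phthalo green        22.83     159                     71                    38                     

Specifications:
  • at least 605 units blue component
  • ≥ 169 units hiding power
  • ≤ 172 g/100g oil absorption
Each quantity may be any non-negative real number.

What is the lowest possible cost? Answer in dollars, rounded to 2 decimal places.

This is a linear program. Let x1 = kg of iron-oxide yellow, x2 = kg of phthalo blue, x3 = kg of zinc oxide, x4 = kg of chrome yellow, x5 = kg of phthalo green.
min 2.6x1 + 21.08x2 + 3.49x3 + 5.07x4 + 22.83x5 with:
  270x2 + 159x5 ≥ 605   (blue component)
  110x1 + 70x2 + 94x3 + 137x4 + 71x5 ≥ 169   (hiding power)
  33x1 + 42x2 + 14x3 + 18x4 + 38x5 ≤ 172   (oil absorption)
  x1, x2, x3, x4, x5 ≥ 0.
The minimum-cost mix takes nothing from zinc oxide, chrome yellow, phthalo green — only iron-oxide yellow, phthalo blue. The blue component and hiding power requirements are met with equality.
So iron-oxide yellow = 0.11044 kg, phthalo blue = 2.2407 kg.
Cost = 2.6·0.11044 + 21.08·2.2407 = 47.5211.

$47.52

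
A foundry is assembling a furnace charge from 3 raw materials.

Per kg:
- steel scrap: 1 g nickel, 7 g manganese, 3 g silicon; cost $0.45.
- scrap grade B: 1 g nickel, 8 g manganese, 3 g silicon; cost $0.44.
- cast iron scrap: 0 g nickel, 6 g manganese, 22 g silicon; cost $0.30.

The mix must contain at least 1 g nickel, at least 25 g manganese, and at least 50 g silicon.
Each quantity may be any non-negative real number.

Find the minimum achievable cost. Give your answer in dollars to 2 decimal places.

$1.29

Let x1 = kg of steel scrap, x2 = kg of scrap grade B, x3 = kg of cast iron scrap.
Minimise 0.45x1 + 0.44x2 + 0.3x3 subject to:
  1x1 + 1x2 ≥ 1   (nickel)
  7x1 + 8x2 + 6x3 ≥ 25   (manganese)
  3x1 + 3x2 + 22x3 ≥ 50   (silicon)
  x1, x2, x3 ≥ 0.
The cheapest feasible vertex uses only scrap grade B, cast iron scrap; steel scrap is not used. Binding constraints: nickel and manganese.
So scrap grade B = 1 kg, cast iron scrap = 2.833 kg.
Hence cost = 0.44·1 + 0.3·2.833 = $1.2899.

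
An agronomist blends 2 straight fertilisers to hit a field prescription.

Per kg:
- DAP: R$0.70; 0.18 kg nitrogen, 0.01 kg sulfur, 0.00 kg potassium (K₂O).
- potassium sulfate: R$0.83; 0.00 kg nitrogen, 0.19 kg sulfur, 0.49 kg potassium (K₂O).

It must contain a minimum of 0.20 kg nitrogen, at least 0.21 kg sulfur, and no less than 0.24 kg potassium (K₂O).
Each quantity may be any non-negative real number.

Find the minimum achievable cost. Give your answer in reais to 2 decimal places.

R$1.65

This is a linear program. Let x1 = kg of DAP, x2 = kg of potassium sulfate.
min 0.7x1 + 0.83x2 subject to:
  0.18x1 ≥ 0.2   (nitrogen)
  0.01x1 + 0.19x2 ≥ 0.21   (sulfur)
  0.49x2 ≥ 0.24   (potassium (K₂O))
  x1, x2 ≥ 0.
Both inputs are positive at the optimum. The nitrogen and sulfur requirements are met with equality.
So DAP = 1.111 kg, potassium sulfate = 1.047 kg.
Hence cost = 0.7·1.111 + 0.83·1.047 = R$1.6467.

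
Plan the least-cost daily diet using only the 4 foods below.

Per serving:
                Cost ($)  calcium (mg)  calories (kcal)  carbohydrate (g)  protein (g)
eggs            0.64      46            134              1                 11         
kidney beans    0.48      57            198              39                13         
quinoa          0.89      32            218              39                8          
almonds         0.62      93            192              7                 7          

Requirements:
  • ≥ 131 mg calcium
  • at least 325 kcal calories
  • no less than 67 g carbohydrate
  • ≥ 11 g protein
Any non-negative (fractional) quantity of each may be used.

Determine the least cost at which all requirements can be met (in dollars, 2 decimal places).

$1.04

Treat it as an LP. Let x1 = servings of eggs, x2 = servings of kidney beans, x3 = servings of quinoa, x4 = servings of almonds.
min 0.64x1 + 0.48x2 + 0.89x3 + 0.62x4 subject to:
  46x1 + 57x2 + 32x3 + 93x4 ≥ 131   (calcium)
  134x1 + 198x2 + 218x3 + 192x4 ≥ 325   (calories)
  1x1 + 39x2 + 39x3 + 7x4 ≥ 67   (carbohydrate)
  11x1 + 13x2 + 8x3 + 7x4 ≥ 11   (protein)
  x1, x2, x3, x4 ≥ 0.
The minimum-cost mix takes nothing from eggs, quinoa — only kidney beans, almonds. There the calcium and carbohydrate constraints are tight.
Optimal quantities: kidney beans = 1.646 servings, almonds = 0.3996 servings.
Cost = 0.48·1.646 + 0.62·0.3996 = 1.0378.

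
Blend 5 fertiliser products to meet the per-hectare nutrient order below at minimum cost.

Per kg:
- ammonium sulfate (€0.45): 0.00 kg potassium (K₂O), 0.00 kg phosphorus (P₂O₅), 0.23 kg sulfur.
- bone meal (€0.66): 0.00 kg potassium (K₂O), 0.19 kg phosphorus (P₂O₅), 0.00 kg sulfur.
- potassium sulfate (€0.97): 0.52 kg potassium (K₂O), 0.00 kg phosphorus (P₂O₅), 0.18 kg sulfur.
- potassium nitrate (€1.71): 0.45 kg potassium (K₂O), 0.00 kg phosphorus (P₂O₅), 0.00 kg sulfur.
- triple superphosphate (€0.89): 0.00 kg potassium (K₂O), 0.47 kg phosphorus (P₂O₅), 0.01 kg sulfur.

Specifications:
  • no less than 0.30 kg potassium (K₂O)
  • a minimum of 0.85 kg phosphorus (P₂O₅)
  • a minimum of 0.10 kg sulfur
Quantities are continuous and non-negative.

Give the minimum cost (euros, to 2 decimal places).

Let x1 = kg of ammonium sulfate, x2 = kg of bone meal, x3 = kg of potassium sulfate, x4 = kg of potassium nitrate, x5 = kg of triple superphosphate.
Minimise 0.45x1 + 0.66x2 + 0.97x3 + 1.71x4 + 0.89x5 s.t.:
  0.52x3 + 0.45x4 ≥ 0.3   (potassium (K₂O))
  0.19x2 + 0.47x5 ≥ 0.85   (phosphorus (P₂O₅))
  0.23x1 + 0.18x3 + 0.01x5 ≥ 0.1   (sulfur)
  x1, x2, x3, x4, x5 ≥ 0.
The minimum-cost mix takes nothing from ammonium sulfate, bone meal, potassium nitrate — only potassium sulfate, triple superphosphate. The potassium (K₂O) and phosphorus (P₂O₅) requirements are met with equality.
Optimal quantities: potassium sulfate = 0.5769 kg, triple superphosphate = 1.809 kg.
Objective = 0.97·0.5769 + 0.89·1.809 = 2.1696.

€2.17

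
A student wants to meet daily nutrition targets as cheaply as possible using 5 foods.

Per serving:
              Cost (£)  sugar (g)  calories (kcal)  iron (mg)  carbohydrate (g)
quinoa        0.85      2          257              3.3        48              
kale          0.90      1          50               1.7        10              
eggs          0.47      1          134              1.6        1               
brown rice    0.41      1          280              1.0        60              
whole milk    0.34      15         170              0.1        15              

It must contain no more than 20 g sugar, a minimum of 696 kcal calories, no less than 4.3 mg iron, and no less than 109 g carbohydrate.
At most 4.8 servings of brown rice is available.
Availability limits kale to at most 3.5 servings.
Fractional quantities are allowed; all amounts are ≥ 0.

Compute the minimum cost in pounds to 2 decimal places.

Set it up as a linear program. Let x1 = servings of quinoa, x2 = servings of kale, x3 = servings of eggs, x4 = servings of brown rice, x5 = servings of whole milk.
Minimize 0.85x1 + 0.9x2 + 0.47x3 + 0.41x4 + 0.34x5 with:
  2x1 + 1x2 + 1x3 + 1x4 + 15x5 ≤ 20   (sugar)
  257x1 + 50x2 + 134x3 + 280x4 + 170x5 ≥ 696   (calories)
  3.3x1 + 1.7x2 + 1.6x3 + 1x4 + 0.1x5 ≥ 4.3   (iron)
  48x1 + 10x2 + 1x3 + 60x4 + 15x5 ≥ 109   (carbohydrate)
  x4 ≤ 4.8
  x2 ≤ 3.5
  x1, x2, x3, x4, x5 ≥ 0.
The cheapest feasible vertex uses only quinoa, brown rice; kale, eggs, whole milk are not used. The calories and iron requirements are met with equality.
So quinoa = 0.7616 servings, brown rice = 1.787 servings.
Total cost: 0.85·0.7616 + 0.41·1.787 = 1.3800.

£1.38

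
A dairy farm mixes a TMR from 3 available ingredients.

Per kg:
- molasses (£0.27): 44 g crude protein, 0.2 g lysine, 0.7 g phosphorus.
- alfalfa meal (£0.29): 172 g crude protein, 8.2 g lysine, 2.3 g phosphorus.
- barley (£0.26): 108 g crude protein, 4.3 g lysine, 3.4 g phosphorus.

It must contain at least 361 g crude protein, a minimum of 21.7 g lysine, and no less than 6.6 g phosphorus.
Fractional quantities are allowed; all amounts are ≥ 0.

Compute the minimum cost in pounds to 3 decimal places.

£0.793

Let x1 = kg of molasses, x2 = kg of alfalfa meal, x3 = kg of barley.
Minimize 0.27x1 + 0.29x2 + 0.26x3 s.t.:
  44x1 + 172x2 + 108x3 ≥ 361   (crude protein)
  0.2x1 + 8.2x2 + 4.3x3 ≥ 21.7   (lysine)
  0.7x1 + 2.3x2 + 3.4x3 ≥ 6.6   (phosphorus)
  x1, x2, x3 ≥ 0.
At the optimum only alfalfa meal, barley are positive (molasses = 0). The lysine and phosphorus requirements are met with equality.
So alfalfa meal = 2.524 kg, barley = 0.234 kg.
Objective = 0.29·2.524 + 0.26·0.234 = 0.79280.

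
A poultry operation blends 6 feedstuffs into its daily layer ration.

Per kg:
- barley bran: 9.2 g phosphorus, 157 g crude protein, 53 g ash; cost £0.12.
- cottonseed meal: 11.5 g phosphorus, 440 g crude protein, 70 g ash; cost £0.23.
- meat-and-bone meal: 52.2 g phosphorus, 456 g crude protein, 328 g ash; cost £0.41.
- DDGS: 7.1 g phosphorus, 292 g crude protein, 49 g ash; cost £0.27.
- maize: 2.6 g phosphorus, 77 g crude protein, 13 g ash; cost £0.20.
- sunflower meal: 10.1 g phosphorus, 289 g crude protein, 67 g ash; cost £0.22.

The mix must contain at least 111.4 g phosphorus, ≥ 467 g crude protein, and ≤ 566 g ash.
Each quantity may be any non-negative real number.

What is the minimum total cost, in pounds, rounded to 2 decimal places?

£7.81

Set it up as a linear program. Let x1 = kg of barley bran, x2 = kg of cottonseed meal, x3 = kg of meat-and-bone meal, x4 = kg of DDGS, x5 = kg of maize, x6 = kg of sunflower meal.
Minimize 0.12x1 + 0.23x2 + 0.41x3 + 0.27x4 + 0.2x5 + 0.22x6 subject to:
  9.2x1 + 11.5x2 + 52.2x3 + 7.1x4 + 2.6x5 + 10.1x6 ≥ 111.4   (phosphorus)
  157x1 + 440x2 + 456x3 + 292x4 + 77x5 + 289x6 ≥ 467   (crude protein)
  53x1 + 70x2 + 328x3 + 49x4 + 13x5 + 67x6 ≤ 566   (ash)
  x1, x2, x3, x4, x5, x6 ≥ 0.
The minimum-cost mix takes nothing from cottonseed meal, meat-and-bone meal, DDGS, sunflower meal — only barley bran, maize. There the phosphorus and ash constraints are tight.
Solving gives x1 = 1.286, x5 = 38.3.
Cost = 0.12·1.286 + 0.2·38.3 = 7.8143.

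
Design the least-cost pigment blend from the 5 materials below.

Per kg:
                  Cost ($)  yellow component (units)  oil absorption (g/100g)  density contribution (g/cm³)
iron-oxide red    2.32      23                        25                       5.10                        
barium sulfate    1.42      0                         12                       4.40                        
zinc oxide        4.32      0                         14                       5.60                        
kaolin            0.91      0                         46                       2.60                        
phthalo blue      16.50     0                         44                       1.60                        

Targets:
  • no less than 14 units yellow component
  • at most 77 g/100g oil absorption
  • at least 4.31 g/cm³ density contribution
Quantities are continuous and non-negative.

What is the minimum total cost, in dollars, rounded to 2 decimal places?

Let x1 = kg of iron-oxide red, x2 = kg of barium sulfate, x3 = kg of zinc oxide, x4 = kg of kaolin, x5 = kg of phthalo blue.
min 2.32x1 + 1.42x2 + 4.32x3 + 0.91x4 + 16.5x5 subject to:
  23x1 ≥ 14   (yellow component)
  25x1 + 12x2 + 14x3 + 46x4 + 44x5 ≤ 77   (oil absorption)
  5.1x1 + 4.4x2 + 5.6x3 + 2.6x4 + 1.6x5 ≥ 4.31   (density contribution)
  x1, x2, x3, x4, x5 ≥ 0.
The cheapest feasible vertex uses only iron-oxide red, barium sulfate; zinc oxide, kaolin, phthalo blue are not used. The yellow component and density contribution requirements are met with equality.
Optimal quantities: iron-oxide red = 0.6087 kg, barium sulfate = 0.274 kg.
Objective = 2.32·0.6087 + 1.42·0.274 = 1.8013.

$1.80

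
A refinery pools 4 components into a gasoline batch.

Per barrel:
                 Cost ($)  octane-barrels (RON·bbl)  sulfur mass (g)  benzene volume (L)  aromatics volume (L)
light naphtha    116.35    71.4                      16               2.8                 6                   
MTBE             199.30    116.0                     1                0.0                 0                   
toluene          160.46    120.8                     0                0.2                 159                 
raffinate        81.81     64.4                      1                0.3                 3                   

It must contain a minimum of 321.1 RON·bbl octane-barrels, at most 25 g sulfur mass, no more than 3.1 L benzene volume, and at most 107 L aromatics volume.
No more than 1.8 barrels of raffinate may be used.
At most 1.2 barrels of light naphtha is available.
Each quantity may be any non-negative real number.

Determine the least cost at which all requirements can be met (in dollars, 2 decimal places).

Let x1 = barrels of light naphtha, x2 = barrels of MTBE, x3 = barrels of toluene, x4 = barrels of raffinate.
Minimize 116.35x1 + 199.3x2 + 160.46x3 + 81.81x4 with:
  71.4x1 + 116x2 + 120.8x3 + 64.4x4 ≥ 321.1   (octane-barrels)
  16x1 + 1x2 + 1x4 ≤ 25   (sulfur mass)
  2.8x1 + 0.2x3 + 0.3x4 ≤ 3.1   (benzene volume)
  6x1 + 159x3 + 3x4 ≤ 107   (aromatics volume)
  x4 ≤ 1.8
  x1 ≤ 1.2
  x1, x2, x3, x4 ≥ 0.
The optimal mix uses every input. Binding constraints: octane-barrels, benzene volume, aromatics volume, the raffinate cap.
So light naphtha = 0.871 barrels, MTBE = 0.6015 barrels, toluene = 0.6061 barrels, raffinate = 1.8 barrels.
Hence cost = 116.35·0.871 + 199.3·0.6015 + 160.46·0.6061 + 81.81·1.8 = $465.7326.

$465.73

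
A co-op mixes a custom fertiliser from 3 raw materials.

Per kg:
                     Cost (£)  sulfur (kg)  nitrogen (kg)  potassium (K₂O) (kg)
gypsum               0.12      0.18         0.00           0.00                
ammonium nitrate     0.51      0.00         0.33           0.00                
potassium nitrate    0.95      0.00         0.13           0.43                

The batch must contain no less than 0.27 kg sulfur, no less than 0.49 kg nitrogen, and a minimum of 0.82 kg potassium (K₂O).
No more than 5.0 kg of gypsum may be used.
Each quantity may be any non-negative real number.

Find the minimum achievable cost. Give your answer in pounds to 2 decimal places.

Set it up as a linear program. Let x1 = kg of gypsum, x2 = kg of ammonium nitrate, x3 = kg of potassium nitrate.
Minimise 0.12x1 + 0.51x2 + 0.95x3 subject to:
  0.18x1 ≥ 0.27   (sulfur)
  0.33x2 + 0.13x3 ≥ 0.49   (nitrogen)
  0.43x3 ≥ 0.82   (potassium (K₂O))
  x1 ≤ 5
  x1, x2, x3 ≥ 0.
The optimal mix uses every input. Binding constraints: sulfur, nitrogen, potassium (K₂O).
Solving gives x1 = 1.5, x2 = 0.7336, x3 = 1.907.
Total cost: 0.12·1.5 + 0.51·0.7336 + 0.95·1.907 = 2.3658.

£2.37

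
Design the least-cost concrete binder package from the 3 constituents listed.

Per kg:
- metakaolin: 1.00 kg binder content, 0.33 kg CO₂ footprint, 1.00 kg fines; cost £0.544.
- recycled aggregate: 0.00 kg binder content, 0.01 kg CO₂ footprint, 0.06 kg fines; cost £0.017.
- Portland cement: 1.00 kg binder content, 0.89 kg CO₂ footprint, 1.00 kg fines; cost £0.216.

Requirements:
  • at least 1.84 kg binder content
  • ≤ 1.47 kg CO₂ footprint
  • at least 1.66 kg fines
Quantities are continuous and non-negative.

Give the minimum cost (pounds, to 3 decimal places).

£0.496

This is a linear program. Let x1 = kg of metakaolin, x2 = kg of recycled aggregate, x3 = kg of Portland cement.
Minimise 0.544x1 + 0.017x2 + 0.216x3 s.t.:
  1x1 + 1x3 ≥ 1.84   (binder content)
  0.33x1 + 0.01x2 + 0.89x3 ≤ 1.47   (CO₂ footprint)
  1x1 + 0.06x2 + 1x3 ≥ 1.66   (fines)
  x1, x2, x3 ≥ 0.
The cheapest feasible vertex uses only metakaolin, Portland cement; recycled aggregate is not used. There the binder content and CO₂ footprint constraints are tight.
So metakaolin = 0.2993 kg, Portland cement = 1.541 kg.
Total cost: 0.544·0.2993 + 0.216·1.541 = 0.49568.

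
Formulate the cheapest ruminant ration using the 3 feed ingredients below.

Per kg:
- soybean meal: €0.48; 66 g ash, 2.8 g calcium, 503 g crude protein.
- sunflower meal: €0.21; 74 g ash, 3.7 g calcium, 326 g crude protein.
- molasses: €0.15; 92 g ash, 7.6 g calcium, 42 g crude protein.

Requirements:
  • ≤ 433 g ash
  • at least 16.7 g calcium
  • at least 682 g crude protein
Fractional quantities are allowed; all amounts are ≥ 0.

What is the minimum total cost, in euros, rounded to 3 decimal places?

Treat it as an LP. Let x1 = kg of soybean meal, x2 = kg of sunflower meal, x3 = kg of molasses.
Minimize 0.48x1 + 0.21x2 + 0.15x3 s.t.:
  66x1 + 74x2 + 92x3 ≤ 433   (ash)
  2.8x1 + 3.7x2 + 7.6x3 ≥ 16.7   (calcium)
  503x1 + 326x2 + 42x3 ≥ 682   (crude protein)
  x1, x2, x3 ≥ 0.
The minimum-cost mix takes nothing from soybean meal — only sunflower meal, molasses. Binding constraints: calcium and crude protein.
Optimal quantities: sunflower meal = 1.93 kg, molasses = 1.258 kg.
Objective = 0.21·1.93 + 0.15·1.258 = 0.59400.

€0.594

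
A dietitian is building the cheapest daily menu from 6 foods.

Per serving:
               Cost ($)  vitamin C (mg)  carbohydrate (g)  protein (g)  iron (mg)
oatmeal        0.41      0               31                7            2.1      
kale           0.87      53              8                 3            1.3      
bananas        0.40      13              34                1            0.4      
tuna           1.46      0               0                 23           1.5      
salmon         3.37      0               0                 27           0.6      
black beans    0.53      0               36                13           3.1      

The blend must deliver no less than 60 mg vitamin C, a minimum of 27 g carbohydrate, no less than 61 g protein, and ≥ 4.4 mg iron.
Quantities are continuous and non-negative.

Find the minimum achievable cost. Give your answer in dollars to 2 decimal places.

$3.33

Let x1 = servings of oatmeal, x2 = servings of kale, x3 = servings of bananas, x4 = servings of tuna, x5 = servings of salmon, x6 = servings of black beans.
Minimize 0.41x1 + 0.87x2 + 0.4x3 + 1.46x4 + 3.37x5 + 0.53x6 s.t.:
  53x2 + 13x3 ≥ 60   (vitamin C)
  31x1 + 8x2 + 34x3 + 36x6 ≥ 27   (carbohydrate)
  7x1 + 3x2 + 1x3 + 23x4 + 27x5 + 13x6 ≥ 61   (protein)
  2.1x1 + 1.3x2 + 0.4x3 + 1.5x4 + 0.6x5 + 3.1x6 ≥ 4.4   (iron)
  x1, x2, x3, x4, x5, x6 ≥ 0.
The cheapest feasible vertex uses only kale, black beans; oatmeal, bananas, tuna, salmon are not used. Binding constraints: vitamin C and protein.
Solving gives x2 = 1.132, x6 = 4.431.
Objective = 0.87·1.132 + 0.53·4.431 = 3.3333.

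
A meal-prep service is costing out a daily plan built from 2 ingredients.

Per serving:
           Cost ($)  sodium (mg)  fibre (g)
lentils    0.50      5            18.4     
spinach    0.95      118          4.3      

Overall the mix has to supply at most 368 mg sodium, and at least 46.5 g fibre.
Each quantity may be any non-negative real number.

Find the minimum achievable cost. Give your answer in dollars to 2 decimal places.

$1.26

Set it up as a linear program. Let x1 = servings of lentils, x2 = servings of spinach.
Minimize 0.5x1 + 0.95x2 with:
  5x1 + 118x2 ≤ 368   (sodium)
  18.4x1 + 4.3x2 ≥ 46.5   (fibre)
  x1, x2 ≥ 0.
The optimal basis is {lentils}; spinach drops out. Binding constraint: fibre.
That vertex is x1 = 2.527.
Cost = 0.5·2.527 = 1.2635.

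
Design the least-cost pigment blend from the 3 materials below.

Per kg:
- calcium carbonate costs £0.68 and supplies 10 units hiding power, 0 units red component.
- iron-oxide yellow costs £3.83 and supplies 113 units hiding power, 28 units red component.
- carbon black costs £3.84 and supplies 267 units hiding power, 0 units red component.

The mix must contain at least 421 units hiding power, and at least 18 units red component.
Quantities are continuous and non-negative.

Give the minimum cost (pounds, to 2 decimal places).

Set it up as a linear program. Let x1 = kg of calcium carbonate, x2 = kg of iron-oxide yellow, x3 = kg of carbon black.
Minimize 0.68x1 + 3.83x2 + 3.84x3 subject to:
  10x1 + 113x2 + 267x3 ≥ 421   (hiding power)
  28x2 ≥ 18   (red component)
  x1, x2, x3 ≥ 0.
The cheapest feasible vertex uses only iron-oxide yellow, carbon black; calcium carbonate is not used. The hiding power and red component requirements are met with equality.
Solving gives x2 = 0.6429, x3 = 1.305.
Hence cost = 3.83·0.6429 + 3.84·1.305 = £7.4735.

£7.47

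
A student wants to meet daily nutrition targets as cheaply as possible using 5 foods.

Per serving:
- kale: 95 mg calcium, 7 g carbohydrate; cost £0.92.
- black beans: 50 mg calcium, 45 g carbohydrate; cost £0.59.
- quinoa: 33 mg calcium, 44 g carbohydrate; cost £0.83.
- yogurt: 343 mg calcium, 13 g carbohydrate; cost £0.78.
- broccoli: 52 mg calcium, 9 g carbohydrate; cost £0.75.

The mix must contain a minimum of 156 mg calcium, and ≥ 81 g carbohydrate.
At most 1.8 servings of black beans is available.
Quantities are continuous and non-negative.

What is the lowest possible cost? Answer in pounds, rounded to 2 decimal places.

Treat it as an LP. Let x1 = servings of kale, x2 = servings of black beans, x3 = servings of quinoa, x4 = servings of yogurt, x5 = servings of broccoli.
min 0.92x1 + 0.59x2 + 0.83x3 + 0.78x4 + 0.75x5 with:
  95x1 + 50x2 + 33x3 + 343x4 + 52x5 ≥ 156   (calcium)
  7x1 + 45x2 + 44x3 + 13x4 + 9x5 ≥ 81   (carbohydrate)
  x2 ≤ 1.8
  x1, x2, x3, x4, x5 ≥ 0.
The minimum-cost mix takes nothing from kale, quinoa, broccoli — only black beans, yogurt. There the calcium and carbohydrate constraints are tight.
Solving gives x2 = 1.742, x4 = 0.2009.
Hence cost = 0.59·1.742 + 0.78·0.2009 = £1.1845.

£1.18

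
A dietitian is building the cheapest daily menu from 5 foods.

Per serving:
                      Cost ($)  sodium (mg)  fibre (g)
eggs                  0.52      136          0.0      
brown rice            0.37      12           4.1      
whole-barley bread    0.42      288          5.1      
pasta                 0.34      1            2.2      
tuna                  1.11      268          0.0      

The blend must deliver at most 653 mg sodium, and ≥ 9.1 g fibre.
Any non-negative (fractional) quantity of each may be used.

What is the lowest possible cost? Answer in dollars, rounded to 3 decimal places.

$0.749

Let x1 = servings of eggs, x2 = servings of brown rice, x3 = servings of whole-barley bread, x4 = servings of pasta, x5 = servings of tuna.
Minimize 0.52x1 + 0.37x2 + 0.42x3 + 0.34x4 + 1.11x5 with:
  136x1 + 12x2 + 288x3 + 1x4 + 268x5 ≤ 653   (sodium)
  4.1x2 + 5.1x3 + 2.2x4 ≥ 9.1   (fibre)
  x1, x2, x3, x4, x5 ≥ 0.
The cheapest feasible vertex uses only whole-barley bread; eggs, brown rice, pasta, tuna are not used. The fibre requirement is met with equality.
So whole-barley bread = 1.784 servings.
Cost = 0.42·1.784 = 0.74928.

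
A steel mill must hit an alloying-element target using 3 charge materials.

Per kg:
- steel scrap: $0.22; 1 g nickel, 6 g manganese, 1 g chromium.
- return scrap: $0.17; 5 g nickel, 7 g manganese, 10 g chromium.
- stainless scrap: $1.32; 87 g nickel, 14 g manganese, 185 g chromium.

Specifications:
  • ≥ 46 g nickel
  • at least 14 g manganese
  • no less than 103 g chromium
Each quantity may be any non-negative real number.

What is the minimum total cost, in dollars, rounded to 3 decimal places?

Let x1 = kg of steel scrap, x2 = kg of return scrap, x3 = kg of stainless scrap.
min 0.22x1 + 0.17x2 + 1.32x3 subject to:
  1x1 + 5x2 + 87x3 ≥ 46   (nickel)
  6x1 + 7x2 + 14x3 ≥ 14   (manganese)
  1x1 + 10x2 + 185x3 ≥ 103   (chromium)
  x1, x2, x3 ≥ 0.
The cheapest feasible vertex uses only return scrap, stainless scrap; steel scrap is not used. The manganese and chromium requirements are met with equality.
So return scrap = 0.9939 kg, stainless scrap = 0.503 kg.
Objective = 0.17·0.9939 + 1.32·0.503 = 0.83292.

$0.833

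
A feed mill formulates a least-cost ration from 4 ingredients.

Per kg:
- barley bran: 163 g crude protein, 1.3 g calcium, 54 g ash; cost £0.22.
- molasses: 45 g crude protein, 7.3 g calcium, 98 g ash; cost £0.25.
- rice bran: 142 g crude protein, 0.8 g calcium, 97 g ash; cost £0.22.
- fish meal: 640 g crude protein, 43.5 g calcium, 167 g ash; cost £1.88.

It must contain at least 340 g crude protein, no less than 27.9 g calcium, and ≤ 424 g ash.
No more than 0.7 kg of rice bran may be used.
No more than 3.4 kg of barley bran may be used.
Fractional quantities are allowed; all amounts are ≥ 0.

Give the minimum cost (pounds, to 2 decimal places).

£1.13

Set it up as a linear program. Let x1 = kg of barley bran, x2 = kg of molasses, x3 = kg of rice bran, x4 = kg of fish meal.
Minimise 0.22x1 + 0.25x2 + 0.22x3 + 1.88x4 with:
  163x1 + 45x2 + 142x3 + 640x4 ≥ 340   (crude protein)
  1.3x1 + 7.3x2 + 0.8x3 + 43.5x4 ≥ 27.9   (calcium)
  54x1 + 98x2 + 97x3 + 167x4 ≤ 424   (ash)
  x3 ≤ 0.7
  x1 ≤ 3.4
  x1, x2, x3, x4 ≥ 0.
At the optimum only molasses, fish meal are positive (barley bran, rice bran = 0). There the crude protein and calcium constraints are tight.
Optimal quantities: molasses = 1.129 kg, fish meal = 0.4518 kg.
Objective = 0.25·1.129 + 1.88·0.4518 = 1.1316.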